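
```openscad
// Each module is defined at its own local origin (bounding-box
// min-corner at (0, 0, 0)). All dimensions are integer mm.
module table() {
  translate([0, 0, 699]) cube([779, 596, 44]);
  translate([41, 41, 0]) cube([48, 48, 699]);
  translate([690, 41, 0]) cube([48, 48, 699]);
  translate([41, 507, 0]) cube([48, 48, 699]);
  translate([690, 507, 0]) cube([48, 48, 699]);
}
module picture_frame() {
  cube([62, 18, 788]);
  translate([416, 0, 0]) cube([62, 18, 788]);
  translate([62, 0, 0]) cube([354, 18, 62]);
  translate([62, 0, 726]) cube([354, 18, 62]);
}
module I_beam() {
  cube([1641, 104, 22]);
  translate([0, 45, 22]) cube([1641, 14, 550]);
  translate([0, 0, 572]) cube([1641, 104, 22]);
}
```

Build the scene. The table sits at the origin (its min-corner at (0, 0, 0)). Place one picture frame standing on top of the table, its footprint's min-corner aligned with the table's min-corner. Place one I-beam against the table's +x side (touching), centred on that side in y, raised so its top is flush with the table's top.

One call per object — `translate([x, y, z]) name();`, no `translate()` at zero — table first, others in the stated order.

table();
translate([0, 0, 743]) picture_frame();
translate([779, 246, 149]) I_beam();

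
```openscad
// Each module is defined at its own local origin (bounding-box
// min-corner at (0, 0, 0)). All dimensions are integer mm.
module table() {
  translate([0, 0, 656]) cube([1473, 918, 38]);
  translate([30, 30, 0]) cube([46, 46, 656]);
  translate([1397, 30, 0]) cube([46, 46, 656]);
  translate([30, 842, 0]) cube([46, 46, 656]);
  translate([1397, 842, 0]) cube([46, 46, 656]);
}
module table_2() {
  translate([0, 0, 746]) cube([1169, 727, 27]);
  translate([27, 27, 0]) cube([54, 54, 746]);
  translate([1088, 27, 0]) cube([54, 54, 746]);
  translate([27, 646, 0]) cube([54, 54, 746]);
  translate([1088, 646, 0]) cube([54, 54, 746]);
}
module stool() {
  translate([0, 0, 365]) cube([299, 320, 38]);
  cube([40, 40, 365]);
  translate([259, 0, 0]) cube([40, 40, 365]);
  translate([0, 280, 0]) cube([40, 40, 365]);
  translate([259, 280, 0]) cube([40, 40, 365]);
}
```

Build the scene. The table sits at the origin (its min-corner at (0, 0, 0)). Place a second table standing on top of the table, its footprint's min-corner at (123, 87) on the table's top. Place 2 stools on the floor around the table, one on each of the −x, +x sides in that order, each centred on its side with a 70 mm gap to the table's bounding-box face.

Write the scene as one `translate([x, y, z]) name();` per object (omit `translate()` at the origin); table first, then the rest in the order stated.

table();
translate([123, 87, 694]) table_2();
translate([-369, 299, 0]) stool();
translate([1543, 299, 0]) stool();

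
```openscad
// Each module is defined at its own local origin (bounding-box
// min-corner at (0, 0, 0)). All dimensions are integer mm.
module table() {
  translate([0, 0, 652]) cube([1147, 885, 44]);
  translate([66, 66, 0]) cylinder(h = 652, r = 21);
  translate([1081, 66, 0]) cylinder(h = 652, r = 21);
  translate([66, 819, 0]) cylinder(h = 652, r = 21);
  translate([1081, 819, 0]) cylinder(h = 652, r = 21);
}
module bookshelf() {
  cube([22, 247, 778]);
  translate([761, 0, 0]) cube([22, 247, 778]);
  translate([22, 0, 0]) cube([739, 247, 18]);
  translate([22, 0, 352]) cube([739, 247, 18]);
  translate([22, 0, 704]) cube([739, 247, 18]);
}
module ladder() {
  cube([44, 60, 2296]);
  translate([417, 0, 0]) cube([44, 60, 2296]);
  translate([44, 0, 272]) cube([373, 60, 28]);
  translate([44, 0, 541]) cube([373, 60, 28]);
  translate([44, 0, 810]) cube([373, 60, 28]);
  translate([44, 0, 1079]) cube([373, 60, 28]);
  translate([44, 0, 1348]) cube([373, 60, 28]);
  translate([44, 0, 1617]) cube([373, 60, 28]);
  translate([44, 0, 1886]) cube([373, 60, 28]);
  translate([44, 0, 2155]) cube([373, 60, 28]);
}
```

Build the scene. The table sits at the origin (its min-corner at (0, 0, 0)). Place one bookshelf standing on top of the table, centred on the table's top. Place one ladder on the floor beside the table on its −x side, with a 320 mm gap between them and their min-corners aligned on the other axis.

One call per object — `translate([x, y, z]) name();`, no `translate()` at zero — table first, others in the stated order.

table();
translate([182, 319, 696]) bookshelf();
translate([-781, 0, 0]) ladder();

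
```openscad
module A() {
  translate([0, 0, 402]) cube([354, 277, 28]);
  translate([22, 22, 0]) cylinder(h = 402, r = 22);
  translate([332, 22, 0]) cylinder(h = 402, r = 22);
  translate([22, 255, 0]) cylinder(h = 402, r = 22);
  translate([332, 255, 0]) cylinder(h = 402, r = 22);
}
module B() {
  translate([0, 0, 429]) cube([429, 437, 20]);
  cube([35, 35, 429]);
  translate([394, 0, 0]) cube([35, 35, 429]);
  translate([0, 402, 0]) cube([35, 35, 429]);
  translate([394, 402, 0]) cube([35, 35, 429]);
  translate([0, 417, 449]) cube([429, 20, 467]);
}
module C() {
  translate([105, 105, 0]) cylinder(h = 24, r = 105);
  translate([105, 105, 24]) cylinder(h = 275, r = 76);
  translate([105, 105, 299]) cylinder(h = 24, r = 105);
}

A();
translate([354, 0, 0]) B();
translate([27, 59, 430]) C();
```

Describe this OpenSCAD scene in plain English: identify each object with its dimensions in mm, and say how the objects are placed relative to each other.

A is a four-legged stool. The seat is a 354×277×28 mm slab whose top surface is at z = 430 mm; four round legs, each 44 mm in diameter, run from the floor (z = 0) to the underside of the seat, each leg's axis is inset half a diameter from the nearest pair of seat edges (so the leg's bounding box is flush with the corner).

B is a chair: 429×437 mm seat, 20 mm thick, top at z = 449 mm, on four 35 mm square corner legs flush with the seat edges. A 20 mm thick backrest slab spans the full seat width, extending 467 mm above the seat top, its back face flush with the seat's +y edge.

C is a spool: two coaxial disc flanges of radius 105 mm and thickness 24 mm, joined by a core cylinder of radius 76 mm and height 275 mm. The lower flange rests on z = 0 and the three cylinders share a vertical axis.

The chair is against the stool's +x side, with their −y faces flush. The spool is on top of the stool.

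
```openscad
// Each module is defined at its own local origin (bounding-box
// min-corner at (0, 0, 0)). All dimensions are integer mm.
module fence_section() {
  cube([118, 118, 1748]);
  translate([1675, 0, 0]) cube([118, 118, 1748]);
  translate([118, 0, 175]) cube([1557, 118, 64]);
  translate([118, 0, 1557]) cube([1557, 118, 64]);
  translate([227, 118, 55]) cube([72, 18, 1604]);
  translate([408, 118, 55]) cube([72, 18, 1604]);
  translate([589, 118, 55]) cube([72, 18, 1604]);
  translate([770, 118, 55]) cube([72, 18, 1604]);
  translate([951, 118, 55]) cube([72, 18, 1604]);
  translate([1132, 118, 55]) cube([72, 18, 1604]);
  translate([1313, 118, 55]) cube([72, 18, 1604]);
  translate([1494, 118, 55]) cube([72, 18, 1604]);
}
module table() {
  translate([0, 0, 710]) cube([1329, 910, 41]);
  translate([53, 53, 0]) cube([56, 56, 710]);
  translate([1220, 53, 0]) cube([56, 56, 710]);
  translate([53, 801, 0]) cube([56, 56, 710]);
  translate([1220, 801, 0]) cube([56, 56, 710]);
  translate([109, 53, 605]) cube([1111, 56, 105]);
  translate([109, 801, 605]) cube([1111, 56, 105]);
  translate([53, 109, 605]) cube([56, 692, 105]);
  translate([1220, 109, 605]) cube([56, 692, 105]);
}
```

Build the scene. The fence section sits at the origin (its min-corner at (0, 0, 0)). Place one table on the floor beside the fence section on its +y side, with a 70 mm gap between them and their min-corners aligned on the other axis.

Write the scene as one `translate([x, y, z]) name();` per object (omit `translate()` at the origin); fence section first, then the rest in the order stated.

fence_section();
translate([0, 206, 0]) table();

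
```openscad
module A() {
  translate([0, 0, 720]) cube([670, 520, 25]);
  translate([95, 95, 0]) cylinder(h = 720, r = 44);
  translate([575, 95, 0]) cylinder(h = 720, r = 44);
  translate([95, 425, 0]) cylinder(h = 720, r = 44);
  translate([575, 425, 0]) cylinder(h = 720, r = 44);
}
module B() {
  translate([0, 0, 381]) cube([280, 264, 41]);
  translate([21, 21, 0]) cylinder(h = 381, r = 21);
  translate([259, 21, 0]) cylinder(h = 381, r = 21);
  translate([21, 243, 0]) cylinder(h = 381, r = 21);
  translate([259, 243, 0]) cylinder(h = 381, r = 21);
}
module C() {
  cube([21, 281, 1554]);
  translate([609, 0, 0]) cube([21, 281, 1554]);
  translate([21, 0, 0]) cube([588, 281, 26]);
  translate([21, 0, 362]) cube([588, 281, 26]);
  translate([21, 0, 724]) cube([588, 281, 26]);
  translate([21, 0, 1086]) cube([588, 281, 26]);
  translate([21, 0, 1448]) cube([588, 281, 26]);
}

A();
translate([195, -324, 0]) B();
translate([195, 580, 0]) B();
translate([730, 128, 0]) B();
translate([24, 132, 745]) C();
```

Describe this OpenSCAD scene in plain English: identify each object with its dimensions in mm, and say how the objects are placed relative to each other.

A is a table with a 670×520 mm rectangular top, 25 mm thick, top surface at z = 745 mm, supported by four round legs of 88 mm diameter, each leg's bounding box inset 51 mm from the nearest pair of top edges, running from the floor.

B is a simple wooden stool: a rectangular seat 280 mm (x) by 264 mm (y), 41 mm thick, top face at z = 422 mm, on four round legs, each 42 mm in diameter. The legs rest on z = 0, each leg's axis is inset half a diameter from the nearest pair of seat edges (so the leg's bounding box is flush with the corner).

C is an open bookshelf. Two side panels, each 21 mm thick, 281 mm deep and 1554 mm tall, stand 630 mm apart (outside-to-outside). Between them sit 5 shelves, each 26 mm thick and 281 mm deep, spanning the full gap between the sides. The bottom shelf rests on the floor (its underside at z = 0) and the clear gap between one shelf's top and the next shelf's underside is 336 mm.

Three stools sit around the table at the −y, +y, +x sides. The bookshelf is on top of the table.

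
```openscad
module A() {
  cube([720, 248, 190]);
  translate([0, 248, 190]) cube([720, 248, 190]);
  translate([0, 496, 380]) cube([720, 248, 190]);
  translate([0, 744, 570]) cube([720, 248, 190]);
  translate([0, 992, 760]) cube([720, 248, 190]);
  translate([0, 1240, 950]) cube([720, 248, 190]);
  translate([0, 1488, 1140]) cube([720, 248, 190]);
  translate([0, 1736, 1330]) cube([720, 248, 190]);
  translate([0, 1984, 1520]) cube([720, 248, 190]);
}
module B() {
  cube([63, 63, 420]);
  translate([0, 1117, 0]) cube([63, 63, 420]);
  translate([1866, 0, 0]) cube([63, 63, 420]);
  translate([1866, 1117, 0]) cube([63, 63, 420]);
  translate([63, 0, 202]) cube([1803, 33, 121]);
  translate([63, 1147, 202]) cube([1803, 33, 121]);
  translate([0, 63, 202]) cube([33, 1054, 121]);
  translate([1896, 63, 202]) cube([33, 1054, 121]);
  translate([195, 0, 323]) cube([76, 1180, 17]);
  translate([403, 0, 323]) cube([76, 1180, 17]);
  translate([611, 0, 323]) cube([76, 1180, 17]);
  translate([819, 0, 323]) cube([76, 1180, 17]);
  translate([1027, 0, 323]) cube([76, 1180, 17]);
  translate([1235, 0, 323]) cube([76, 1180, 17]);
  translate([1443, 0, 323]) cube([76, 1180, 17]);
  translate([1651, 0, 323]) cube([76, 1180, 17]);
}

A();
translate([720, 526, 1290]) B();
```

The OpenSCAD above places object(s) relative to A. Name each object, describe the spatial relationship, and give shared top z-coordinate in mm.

Both tops at z = 1710 mm.

A is a staircase. B is a bed frame. The bed frame is beside the staircase with their tops flush at z = 1710. The shared top z-coordinate is 1710 mm.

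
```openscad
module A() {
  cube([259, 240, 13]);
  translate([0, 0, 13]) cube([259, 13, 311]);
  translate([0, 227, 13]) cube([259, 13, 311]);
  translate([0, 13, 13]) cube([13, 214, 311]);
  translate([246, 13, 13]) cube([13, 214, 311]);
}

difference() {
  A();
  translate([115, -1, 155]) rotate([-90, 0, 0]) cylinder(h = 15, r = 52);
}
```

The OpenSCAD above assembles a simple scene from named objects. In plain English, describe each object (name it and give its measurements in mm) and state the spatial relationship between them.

A is an open-topped rectangular box: outside dimensions 259×240×324 mm, with a uniform wall and base thickness of 13 mm. The base is a full 259×240 slab on the floor; four walls sit on top of the base. The front and back walls (the −y and +y sides) span the full width; the two side walls fit between them.

The open box has a circular hole of radius 52 mm through its front wall, centred at (x = 115, z = 155).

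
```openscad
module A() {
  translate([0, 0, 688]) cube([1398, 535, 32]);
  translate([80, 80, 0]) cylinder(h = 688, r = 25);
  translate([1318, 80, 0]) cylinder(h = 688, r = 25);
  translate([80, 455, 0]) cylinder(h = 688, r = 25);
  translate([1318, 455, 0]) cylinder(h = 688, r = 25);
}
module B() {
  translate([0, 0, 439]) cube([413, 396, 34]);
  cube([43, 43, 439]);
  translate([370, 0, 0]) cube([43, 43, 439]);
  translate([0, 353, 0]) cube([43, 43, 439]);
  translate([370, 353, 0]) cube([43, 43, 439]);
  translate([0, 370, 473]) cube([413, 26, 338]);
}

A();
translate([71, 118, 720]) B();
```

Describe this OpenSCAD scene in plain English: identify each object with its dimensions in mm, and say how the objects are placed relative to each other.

A is a rectangular dining table. The top is 1398×535×32 mm with its upper surface at z = 720 mm. It stands on four round legs of 50 mm diameter, each leg's bounding box inset 55 mm from the nearest pair of top edges, running from the floor to the underside of the top.

B is a chair: 413×396 mm seat, 34 mm thick, top at z = 473 mm, on four 43 mm square corner legs flush with the seat edges. A 26 mm thick backrest slab spans the full seat width, extending 338 mm above the seat top, its back face flush with the seat's +y edge.

The chair is on top of the table.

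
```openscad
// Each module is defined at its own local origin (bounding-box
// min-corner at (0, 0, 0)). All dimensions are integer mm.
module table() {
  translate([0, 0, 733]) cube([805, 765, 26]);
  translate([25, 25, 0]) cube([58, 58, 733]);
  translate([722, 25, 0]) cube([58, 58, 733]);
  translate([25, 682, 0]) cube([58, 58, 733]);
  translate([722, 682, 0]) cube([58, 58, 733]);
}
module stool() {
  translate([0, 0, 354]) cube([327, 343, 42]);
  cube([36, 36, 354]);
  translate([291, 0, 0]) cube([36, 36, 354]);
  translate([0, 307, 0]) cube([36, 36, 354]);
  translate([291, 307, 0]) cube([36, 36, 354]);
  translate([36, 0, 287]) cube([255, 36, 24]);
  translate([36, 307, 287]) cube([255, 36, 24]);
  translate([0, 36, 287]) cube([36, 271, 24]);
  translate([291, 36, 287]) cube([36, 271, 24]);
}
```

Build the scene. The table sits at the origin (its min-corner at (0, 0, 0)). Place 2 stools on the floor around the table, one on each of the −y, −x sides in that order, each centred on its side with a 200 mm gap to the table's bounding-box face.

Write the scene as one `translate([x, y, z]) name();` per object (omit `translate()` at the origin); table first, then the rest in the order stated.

table();
translate([239, -543, 0]) stool();
translate([-527, 211, 0]) stool();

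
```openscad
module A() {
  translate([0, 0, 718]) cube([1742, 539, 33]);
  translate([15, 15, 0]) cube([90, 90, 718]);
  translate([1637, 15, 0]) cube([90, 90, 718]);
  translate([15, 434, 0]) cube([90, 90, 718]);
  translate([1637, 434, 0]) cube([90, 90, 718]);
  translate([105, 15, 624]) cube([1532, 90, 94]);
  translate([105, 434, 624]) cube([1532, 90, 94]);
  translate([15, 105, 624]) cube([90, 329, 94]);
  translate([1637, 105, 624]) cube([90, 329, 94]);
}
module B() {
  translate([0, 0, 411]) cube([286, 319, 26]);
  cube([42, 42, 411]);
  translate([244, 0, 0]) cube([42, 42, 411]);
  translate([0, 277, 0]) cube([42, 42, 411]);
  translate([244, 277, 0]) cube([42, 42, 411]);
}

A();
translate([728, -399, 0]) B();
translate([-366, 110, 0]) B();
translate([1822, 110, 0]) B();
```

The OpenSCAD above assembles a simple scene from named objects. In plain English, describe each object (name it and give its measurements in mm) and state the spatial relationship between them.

A is a table: top 1742 mm (x) × 539 mm (y), 33 mm thick, upper face at z = 751 mm, on four 90×90 mm square legs, each inset 15 mm from the nearest pair of top edges, running from z = 0 to the bottom of the top. Four apron rails, 90 mm thick and 94 mm tall, run between adjacent legs with their top edges flush with the underside of the top and their outer faces flush with the legs' outer faces.

B is a simple wooden stool: a rectangular seat 286 mm (x) by 319 mm (y), 26 mm thick, top face at z = 437 mm, on four square legs, each 42×42 mm in cross-section. The legs rest on z = 0, each flush with a corner of the seat.

Three stools sit around the table at the −y, −x, +x sides.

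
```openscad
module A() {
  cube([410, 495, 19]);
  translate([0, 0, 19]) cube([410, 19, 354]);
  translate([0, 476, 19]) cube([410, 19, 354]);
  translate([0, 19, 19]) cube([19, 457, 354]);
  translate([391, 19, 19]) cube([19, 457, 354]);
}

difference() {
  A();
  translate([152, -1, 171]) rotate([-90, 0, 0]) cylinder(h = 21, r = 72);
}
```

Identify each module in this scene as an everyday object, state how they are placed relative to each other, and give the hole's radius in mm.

A is an open box. The open box has a circular hole through its front wall. The hole's radius is 72 mm.

The subtracted cylinder has r = 72 mm.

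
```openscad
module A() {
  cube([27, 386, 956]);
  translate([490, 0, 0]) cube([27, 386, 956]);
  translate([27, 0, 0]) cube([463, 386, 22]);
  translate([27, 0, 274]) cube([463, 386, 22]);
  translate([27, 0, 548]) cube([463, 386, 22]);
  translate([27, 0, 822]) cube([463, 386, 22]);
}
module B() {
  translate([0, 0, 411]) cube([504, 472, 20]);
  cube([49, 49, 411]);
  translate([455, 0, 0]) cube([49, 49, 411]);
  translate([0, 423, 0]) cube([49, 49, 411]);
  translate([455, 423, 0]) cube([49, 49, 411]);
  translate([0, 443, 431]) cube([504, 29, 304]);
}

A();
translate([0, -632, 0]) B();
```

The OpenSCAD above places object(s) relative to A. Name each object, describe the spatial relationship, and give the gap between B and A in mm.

The chair's nearest face is 160 mm from the bookshelf's −y face.

A is a bookshelf. B is a chair. The chair is on the floor beside the bookshelf on its −y side. The gap between the chair and the bookshelf is 160 mm.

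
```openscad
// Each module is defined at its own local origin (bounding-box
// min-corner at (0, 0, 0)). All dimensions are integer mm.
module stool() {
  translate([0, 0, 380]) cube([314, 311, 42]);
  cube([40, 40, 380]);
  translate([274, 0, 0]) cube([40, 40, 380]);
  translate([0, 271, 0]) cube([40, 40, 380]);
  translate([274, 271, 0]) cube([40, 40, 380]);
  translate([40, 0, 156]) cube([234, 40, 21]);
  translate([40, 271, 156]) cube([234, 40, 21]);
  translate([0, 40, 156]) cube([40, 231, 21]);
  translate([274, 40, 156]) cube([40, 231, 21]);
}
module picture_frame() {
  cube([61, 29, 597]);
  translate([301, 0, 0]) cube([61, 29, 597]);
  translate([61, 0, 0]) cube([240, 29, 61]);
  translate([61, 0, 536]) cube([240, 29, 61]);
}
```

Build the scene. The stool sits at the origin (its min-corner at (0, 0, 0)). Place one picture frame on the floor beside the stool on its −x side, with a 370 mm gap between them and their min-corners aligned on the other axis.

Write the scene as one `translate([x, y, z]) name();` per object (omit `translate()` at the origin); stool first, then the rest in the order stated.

stool();
translate([-732, 0, 0]) picture_frame();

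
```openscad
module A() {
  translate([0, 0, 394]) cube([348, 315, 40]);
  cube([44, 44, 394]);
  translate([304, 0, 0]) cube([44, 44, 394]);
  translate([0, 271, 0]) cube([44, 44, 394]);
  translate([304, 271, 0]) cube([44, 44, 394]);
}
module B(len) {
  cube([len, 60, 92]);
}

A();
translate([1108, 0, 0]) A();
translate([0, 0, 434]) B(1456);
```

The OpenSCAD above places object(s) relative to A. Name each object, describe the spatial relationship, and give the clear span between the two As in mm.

Second stool starts at x = 1108; first ends at x = 348; clear span = 1108 − 348 = 760 mm.

A is a stool. B is a beam. A beam spans the tops of two stools. The clear span between the two stools is 760 mm.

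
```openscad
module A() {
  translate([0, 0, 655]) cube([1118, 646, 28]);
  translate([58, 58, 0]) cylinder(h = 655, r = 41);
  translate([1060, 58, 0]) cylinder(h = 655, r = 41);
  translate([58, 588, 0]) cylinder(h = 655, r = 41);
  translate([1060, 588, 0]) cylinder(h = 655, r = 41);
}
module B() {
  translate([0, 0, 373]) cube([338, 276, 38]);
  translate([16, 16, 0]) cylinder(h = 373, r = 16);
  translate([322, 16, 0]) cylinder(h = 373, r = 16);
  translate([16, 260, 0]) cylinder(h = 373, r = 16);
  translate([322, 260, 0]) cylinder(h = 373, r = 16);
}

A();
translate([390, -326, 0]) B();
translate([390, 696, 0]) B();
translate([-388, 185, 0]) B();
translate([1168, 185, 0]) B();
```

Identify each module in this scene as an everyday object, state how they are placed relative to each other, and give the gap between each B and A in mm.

A is a table. B is a stool. Four stools sit around the table at the −y, +y, −x, +x sides. The gap between each stool and the table is 50 mm.

Each stool's nearest face is 50 mm from the table's bounding box.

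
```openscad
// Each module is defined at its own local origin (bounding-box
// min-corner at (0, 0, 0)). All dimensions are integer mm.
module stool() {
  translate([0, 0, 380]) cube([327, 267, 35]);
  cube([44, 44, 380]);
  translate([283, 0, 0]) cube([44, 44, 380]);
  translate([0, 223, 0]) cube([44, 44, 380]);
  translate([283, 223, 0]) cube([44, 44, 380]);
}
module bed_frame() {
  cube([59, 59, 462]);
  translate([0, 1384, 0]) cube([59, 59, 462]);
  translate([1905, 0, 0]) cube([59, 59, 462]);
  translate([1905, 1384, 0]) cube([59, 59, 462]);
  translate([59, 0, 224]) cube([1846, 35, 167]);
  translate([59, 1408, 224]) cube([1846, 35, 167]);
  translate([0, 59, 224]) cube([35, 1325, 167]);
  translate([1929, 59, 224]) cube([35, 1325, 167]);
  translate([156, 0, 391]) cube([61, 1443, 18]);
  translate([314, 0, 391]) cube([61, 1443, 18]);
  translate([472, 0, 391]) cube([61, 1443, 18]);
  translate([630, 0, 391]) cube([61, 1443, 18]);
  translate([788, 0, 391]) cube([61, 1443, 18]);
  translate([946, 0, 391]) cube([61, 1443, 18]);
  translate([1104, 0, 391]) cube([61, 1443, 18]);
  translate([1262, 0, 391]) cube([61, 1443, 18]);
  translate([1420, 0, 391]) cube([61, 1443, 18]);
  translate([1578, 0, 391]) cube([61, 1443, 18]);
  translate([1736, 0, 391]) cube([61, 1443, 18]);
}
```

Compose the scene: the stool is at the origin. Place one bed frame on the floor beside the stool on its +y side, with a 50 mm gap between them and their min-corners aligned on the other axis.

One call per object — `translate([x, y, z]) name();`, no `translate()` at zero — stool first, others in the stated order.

stool();
translate([0, 317, 0]) bed_frame();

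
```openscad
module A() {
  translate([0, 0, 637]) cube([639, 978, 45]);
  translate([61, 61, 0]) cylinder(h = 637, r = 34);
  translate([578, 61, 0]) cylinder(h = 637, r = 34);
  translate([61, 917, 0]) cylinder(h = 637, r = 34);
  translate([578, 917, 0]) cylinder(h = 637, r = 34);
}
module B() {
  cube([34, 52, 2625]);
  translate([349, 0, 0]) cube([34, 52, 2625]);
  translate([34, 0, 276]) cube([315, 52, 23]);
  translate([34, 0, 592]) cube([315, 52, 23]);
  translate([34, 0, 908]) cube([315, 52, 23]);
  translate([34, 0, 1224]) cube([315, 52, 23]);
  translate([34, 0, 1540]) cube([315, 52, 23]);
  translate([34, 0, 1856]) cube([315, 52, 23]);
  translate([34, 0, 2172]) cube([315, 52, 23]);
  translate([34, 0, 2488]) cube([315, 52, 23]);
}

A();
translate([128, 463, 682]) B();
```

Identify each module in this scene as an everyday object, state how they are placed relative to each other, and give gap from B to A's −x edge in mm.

A is a table. B is a ladder. The ladder is on top of the table, centred. The gap from the ladder to the table's −x edge is 128 mm.

The ladder's min-x is at 128; the table's min-x is 0; gap = 128 mm.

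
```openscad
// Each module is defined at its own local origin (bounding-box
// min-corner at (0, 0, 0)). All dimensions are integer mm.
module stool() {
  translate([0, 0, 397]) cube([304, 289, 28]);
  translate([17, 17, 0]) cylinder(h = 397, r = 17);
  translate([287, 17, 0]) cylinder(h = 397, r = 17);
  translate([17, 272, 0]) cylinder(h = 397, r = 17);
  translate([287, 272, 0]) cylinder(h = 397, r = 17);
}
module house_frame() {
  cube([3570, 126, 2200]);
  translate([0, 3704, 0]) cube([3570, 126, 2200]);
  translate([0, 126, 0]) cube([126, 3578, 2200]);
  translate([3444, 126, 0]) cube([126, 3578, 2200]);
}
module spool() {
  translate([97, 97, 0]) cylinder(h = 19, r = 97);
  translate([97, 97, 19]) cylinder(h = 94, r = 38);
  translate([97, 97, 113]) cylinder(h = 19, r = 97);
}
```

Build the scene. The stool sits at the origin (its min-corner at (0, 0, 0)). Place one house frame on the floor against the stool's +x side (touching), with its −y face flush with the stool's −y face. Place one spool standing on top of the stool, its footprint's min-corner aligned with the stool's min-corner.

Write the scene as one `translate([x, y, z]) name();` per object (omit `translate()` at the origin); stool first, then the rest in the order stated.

stool();
translate([304, 0, 0]) house_frame();
translate([0, 0, 425]) spool();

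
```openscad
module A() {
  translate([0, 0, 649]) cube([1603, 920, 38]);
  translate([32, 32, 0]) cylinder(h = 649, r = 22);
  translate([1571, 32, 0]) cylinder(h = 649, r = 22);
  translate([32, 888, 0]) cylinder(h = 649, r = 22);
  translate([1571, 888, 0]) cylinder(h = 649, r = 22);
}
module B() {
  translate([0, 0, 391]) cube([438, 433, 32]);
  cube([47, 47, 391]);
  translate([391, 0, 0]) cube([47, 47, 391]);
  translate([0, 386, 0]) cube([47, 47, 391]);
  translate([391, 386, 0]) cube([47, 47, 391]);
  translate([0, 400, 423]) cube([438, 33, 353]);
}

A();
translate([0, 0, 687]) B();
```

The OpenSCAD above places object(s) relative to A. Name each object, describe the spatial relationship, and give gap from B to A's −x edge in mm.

The chair's min-x is at 0; the table's min-x is 0; gap = 0 mm.

A is a table. B is a chair. The chair is on top of the table. The gap from the chair to the table's −x edge is 0 mm.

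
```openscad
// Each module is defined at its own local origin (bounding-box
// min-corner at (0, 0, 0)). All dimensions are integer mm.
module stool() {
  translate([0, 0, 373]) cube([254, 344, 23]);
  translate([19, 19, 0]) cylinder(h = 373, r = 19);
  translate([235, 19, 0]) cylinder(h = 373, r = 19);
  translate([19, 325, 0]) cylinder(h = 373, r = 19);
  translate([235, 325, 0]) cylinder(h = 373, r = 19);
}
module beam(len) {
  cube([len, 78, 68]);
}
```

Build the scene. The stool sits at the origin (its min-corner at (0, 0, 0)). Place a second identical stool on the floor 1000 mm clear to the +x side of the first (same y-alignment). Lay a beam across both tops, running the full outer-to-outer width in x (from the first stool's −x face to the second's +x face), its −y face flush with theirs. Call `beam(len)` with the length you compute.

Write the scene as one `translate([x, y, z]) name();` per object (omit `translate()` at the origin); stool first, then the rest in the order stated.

stool();
translate([1254, 0, 0]) stool();
translate([0, 0, 396]) beam(1508);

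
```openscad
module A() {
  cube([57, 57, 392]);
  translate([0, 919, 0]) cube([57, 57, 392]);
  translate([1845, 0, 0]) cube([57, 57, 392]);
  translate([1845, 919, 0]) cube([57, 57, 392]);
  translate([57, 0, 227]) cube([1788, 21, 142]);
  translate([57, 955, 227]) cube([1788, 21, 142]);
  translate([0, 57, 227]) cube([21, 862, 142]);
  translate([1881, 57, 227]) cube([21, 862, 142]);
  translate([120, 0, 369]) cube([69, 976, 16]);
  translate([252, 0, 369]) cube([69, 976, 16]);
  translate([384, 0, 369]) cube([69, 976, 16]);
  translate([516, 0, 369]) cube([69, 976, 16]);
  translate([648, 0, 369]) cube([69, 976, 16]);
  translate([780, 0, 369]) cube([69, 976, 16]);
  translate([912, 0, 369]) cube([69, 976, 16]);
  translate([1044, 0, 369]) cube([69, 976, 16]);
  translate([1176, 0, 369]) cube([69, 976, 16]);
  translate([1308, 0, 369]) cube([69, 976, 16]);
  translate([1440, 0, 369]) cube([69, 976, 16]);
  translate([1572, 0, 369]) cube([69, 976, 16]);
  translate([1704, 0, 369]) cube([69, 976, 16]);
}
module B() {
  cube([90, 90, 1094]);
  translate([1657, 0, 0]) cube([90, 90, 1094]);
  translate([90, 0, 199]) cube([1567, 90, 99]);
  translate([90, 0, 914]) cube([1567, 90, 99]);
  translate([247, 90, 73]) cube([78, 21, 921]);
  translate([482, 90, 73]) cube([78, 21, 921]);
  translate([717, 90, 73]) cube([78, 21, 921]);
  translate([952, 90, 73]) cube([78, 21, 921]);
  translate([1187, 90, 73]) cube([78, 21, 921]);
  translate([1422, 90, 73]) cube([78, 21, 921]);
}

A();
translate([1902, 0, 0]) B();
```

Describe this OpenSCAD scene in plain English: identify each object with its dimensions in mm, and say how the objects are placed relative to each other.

A is a bed frame 1902 mm long (x) by 976 mm wide (y). Four 57×57 mm corner posts, 392 mm tall, at the corners of the footprint. Four rails of 21 mm thickness and 142 mm height run between adjacent posts with their undersides at z = 227 mm, their outer faces flush with the outside of the frame (the two x-running rails run between the posts' inner faces; the two y-running rails run between the posts' inner faces). 13 slats, each 69 mm wide (x) and 16 mm thick, lie across the top of the two x-running rails, running the full 976 mm width of the frame in y; the slats are evenly spaced along x between the inner faces of the end posts with equal gaps (rounded down to the nearest mm) at the −x end and between each pair — any rounding remainder accumulates at the +x end.

B is a fence section. Two 90×90 mm posts, 1094 mm tall, stand on the floor with a clear span of 1567 mm between their inner faces. Two horizontal rails of 90×99 mm section span the gap between the posts with their undersides at z = 199 mm and z = 914 mm, flush with the posts' −y face. 6 pickets, each 78 mm wide, 21 mm thick and 921 mm tall, are fixed to the +y face of the rails with their bottoms at z = 73 mm, evenly spaced across the span with equal gaps (rounded down to the nearest mm) at the −x end and between each pair — any rounding remainder accumulates at the +x end.

The fence section is against the bed frame's +x side, with their −y faces flush.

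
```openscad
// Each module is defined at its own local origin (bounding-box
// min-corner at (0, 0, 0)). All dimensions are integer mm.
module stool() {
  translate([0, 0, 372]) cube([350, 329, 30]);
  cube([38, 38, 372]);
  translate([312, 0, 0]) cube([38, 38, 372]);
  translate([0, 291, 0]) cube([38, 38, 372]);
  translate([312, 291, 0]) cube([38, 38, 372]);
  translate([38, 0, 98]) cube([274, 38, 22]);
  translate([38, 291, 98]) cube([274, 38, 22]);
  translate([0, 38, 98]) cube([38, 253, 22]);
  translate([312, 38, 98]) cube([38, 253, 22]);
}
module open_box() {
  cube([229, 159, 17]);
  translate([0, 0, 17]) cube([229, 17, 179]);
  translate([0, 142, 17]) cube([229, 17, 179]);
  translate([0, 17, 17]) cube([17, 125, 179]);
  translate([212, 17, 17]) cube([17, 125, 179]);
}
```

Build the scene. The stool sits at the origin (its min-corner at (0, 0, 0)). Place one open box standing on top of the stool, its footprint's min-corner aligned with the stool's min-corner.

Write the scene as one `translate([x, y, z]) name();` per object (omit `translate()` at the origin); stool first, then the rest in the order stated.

stool();
translate([0, 0, 402]) open_box();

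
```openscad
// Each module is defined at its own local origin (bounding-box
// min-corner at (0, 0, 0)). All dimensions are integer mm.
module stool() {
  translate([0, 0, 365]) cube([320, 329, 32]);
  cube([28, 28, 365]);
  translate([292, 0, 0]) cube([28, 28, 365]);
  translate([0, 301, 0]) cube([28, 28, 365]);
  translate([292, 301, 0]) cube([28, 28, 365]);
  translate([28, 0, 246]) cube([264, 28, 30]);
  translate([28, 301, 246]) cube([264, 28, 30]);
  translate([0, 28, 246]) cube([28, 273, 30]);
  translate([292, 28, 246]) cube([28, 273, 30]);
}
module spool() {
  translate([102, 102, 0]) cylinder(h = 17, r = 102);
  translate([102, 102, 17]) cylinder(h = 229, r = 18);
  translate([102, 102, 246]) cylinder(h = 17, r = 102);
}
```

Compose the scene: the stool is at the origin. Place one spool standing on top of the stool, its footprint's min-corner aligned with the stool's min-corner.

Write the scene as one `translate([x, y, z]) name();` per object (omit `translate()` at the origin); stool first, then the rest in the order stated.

stool();
translate([0, 0, 397]) spool();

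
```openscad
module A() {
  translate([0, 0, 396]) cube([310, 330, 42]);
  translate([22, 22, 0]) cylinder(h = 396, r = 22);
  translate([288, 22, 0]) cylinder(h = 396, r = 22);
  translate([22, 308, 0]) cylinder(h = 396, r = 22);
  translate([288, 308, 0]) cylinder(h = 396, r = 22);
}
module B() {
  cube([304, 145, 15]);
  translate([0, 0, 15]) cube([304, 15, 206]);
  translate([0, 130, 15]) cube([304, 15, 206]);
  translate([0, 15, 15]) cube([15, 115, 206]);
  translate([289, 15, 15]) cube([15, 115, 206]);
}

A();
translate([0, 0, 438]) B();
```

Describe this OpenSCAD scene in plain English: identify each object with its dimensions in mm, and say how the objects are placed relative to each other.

A is a simple wooden stool: a rectangular seat 310 mm (x) by 330 mm (y), 42 mm thick, top face at z = 438 mm, on four round legs, each 44 mm in diameter. The legs rest on z = 0, each leg's axis is inset half a diameter from the nearest pair of seat edges (so the leg's bounding box is flush with the corner).

B is an open-topped rectangular box: outside dimensions 304×145×221 mm, with a uniform wall and base thickness of 15 mm. The base is a full 304×145 slab on the floor; four walls sit on top of the base. The front and back walls (the −y and +y sides) span the full width; the two side walls fit between them.

The open box is on top of the stool.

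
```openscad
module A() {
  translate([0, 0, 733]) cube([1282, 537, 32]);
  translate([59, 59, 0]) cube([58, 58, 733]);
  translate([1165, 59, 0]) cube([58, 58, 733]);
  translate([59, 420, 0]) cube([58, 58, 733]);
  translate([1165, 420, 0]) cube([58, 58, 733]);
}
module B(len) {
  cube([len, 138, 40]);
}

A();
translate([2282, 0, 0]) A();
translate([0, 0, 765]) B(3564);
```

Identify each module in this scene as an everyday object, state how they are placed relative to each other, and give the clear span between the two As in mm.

Second table starts at x = 2282; first ends at x = 1282; clear span = 2282 − 1282 = 1000 mm.

A is a table. B is a beam. A beam spans the tops of two tables. The clear span between the two tables is 1000 mm.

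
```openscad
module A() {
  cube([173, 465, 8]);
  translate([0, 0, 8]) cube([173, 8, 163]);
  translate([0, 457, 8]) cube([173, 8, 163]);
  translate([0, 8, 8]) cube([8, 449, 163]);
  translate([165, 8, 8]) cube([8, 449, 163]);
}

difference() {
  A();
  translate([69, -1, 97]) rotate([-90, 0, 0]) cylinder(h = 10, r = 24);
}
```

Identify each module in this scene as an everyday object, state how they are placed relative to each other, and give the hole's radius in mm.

A is an open box. The open box has a circular hole through its front wall. The hole's radius is 24 mm.

The subtracted cylinder has r = 24 mm.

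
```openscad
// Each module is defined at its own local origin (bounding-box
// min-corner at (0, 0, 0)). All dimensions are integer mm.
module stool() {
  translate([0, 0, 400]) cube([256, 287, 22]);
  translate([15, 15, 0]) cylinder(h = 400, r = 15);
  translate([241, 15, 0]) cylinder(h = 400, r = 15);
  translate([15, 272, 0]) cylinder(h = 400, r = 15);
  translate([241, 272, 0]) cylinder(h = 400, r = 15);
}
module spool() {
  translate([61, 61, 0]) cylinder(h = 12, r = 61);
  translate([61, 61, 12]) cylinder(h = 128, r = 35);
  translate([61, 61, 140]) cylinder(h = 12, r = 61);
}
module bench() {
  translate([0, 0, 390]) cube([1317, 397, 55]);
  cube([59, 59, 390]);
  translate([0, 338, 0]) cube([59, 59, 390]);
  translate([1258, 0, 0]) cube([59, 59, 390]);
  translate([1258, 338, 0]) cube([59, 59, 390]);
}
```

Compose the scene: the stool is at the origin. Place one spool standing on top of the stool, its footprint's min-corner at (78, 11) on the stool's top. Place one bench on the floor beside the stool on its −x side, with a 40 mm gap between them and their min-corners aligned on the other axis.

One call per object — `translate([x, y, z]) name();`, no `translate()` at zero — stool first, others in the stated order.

stool();
translate([78, 11, 422]) spool();
translate([-1357, 0, 0]) bench();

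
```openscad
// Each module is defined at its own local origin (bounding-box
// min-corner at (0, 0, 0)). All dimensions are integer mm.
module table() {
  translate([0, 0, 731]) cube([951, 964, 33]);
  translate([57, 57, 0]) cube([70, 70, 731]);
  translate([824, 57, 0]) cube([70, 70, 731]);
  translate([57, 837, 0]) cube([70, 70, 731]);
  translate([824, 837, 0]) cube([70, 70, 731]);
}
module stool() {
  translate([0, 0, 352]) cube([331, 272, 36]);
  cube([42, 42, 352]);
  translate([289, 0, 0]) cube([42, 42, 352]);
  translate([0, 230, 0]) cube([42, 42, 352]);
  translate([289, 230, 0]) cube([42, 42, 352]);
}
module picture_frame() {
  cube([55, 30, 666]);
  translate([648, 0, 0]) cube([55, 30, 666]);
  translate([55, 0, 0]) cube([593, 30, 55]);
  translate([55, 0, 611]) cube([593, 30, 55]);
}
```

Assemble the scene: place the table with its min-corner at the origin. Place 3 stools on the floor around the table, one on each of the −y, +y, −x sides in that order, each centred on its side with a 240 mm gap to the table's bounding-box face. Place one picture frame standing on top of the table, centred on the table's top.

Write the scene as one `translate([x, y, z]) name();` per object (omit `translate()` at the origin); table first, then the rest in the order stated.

table();
translate([310, -512, 0]) stool();
translate([310, 1204, 0]) stool();
translate([-571, 346, 0]) stool();
translate([124, 467, 764]) picture_frame();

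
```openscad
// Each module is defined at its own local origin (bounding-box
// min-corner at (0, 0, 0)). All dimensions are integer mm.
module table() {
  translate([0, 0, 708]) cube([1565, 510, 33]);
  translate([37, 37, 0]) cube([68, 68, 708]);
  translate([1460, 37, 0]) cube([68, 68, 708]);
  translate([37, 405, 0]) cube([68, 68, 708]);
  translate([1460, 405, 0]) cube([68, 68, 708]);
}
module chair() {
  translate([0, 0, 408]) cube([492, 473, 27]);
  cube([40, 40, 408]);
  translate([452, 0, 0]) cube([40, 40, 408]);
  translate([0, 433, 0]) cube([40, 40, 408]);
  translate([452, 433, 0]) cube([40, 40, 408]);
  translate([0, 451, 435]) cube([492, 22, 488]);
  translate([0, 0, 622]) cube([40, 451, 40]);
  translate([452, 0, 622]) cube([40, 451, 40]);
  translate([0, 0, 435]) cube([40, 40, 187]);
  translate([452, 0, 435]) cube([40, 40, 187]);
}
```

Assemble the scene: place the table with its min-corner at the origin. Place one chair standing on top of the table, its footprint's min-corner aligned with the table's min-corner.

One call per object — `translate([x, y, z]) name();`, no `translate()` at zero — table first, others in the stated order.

table();
translate([0, 0, 741]) chair();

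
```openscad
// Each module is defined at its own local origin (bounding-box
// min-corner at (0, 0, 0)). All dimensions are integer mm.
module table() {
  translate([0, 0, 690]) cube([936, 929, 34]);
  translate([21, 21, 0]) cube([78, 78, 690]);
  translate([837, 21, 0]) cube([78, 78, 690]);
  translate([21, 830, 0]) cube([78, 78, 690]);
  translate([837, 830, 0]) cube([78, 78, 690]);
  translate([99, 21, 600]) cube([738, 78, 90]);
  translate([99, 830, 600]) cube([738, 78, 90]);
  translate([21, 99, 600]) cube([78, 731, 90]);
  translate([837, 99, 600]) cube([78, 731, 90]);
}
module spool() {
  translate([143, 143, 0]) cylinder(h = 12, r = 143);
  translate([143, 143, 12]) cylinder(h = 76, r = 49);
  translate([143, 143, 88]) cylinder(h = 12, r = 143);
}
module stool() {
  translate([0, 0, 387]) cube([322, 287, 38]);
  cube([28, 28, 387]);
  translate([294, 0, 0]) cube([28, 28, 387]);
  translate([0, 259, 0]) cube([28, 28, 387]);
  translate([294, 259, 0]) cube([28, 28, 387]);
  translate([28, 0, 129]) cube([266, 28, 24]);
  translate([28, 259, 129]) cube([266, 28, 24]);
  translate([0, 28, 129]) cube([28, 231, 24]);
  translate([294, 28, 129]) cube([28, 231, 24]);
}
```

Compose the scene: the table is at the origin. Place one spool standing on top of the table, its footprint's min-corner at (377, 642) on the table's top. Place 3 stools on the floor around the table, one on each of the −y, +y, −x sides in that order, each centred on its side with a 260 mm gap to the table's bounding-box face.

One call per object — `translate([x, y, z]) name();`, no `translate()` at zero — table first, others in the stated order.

table();
translate([377, 642, 724]) spool();
translate([307, -547, 0]) stool();
translate([307, 1189, 0]) stool();
translate([-582, 321, 0]) stool();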